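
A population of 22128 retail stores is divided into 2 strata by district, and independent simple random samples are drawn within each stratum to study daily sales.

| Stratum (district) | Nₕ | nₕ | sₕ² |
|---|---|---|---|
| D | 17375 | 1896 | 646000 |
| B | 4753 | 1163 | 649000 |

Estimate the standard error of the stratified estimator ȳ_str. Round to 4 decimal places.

14.3733

Var(ȳ_str) = Σₕ Wₕ²(1 − fₕ)sₕ²/nₕ with Wₕ = Nₕ/N, N = 22128.
D: Wₕ = 0.78520427; term = 0.78520427²·(1 − 0.10912230)·646000/1896 = 187.14472.
B: Wₕ = 0.21479573; term = 0.21479573²·(1 − 0.24468757)·649000/1163 = 19.446566.
Sum = 206.59129.
SE = √(206.59129) = 14.3733.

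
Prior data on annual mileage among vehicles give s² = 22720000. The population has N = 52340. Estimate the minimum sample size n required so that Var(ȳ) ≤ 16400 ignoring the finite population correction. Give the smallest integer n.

1386

Without fpc, n₀ = s²/D = 22720000/16400 = 1385.3659.
Rounding up, n = 1386.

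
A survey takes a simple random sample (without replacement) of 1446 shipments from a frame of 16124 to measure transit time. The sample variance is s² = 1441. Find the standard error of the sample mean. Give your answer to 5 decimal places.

0.95246

Under SRS without replacement, Var(ȳ) = (1 − f)·s²/n with f = n/N = 1446/16124 = 0.08967998.
Var(ȳ) = (1 − 0.08967998)·1441/1446 = 0.91032002·0.99654219 = 0.9071723.
SE(ȳ) = √(0.9071723) = 0.95246.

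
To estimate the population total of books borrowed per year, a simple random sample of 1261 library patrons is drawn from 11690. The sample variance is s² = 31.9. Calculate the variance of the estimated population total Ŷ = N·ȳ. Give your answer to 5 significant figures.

3.0841 × 10^6

Var(Ŷ) = N²·Var(ȳ) = N²·(1 − n/N)·s²/n.
f = 1261/11690 = 0.10786997; Var(ȳ) = 0.89213003·31.9/1261 = 0.022568555.
Var(Ŷ) = 11690² · 0.022568555 = 3.0841307 × 10^6.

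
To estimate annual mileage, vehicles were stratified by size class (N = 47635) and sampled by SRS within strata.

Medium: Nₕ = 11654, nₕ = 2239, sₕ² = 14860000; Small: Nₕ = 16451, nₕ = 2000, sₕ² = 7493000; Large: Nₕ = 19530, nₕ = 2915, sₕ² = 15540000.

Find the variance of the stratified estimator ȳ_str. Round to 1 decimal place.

Var(ȳ_str) = Σₕ Wₕ²(1 − fₕ)sₕ²/nₕ with Wₕ = Nₕ/N, N = 47635.
Medium: Wₕ = 0.24465204; term = 0.24465204²·(1 − 0.19212288)·14860000/2239 = 320.92808.
Small: Wₕ = 0.34535531; term = 0.34535531²·(1 − 0.12157316)·7493000/2000 = 392.52164.
Large: Wₕ = 0.40999265; term = 0.40999265²·(1 − 0.14925755)·15540000/2915 = 762.36457.
Sum = 1475.8143.

1475.8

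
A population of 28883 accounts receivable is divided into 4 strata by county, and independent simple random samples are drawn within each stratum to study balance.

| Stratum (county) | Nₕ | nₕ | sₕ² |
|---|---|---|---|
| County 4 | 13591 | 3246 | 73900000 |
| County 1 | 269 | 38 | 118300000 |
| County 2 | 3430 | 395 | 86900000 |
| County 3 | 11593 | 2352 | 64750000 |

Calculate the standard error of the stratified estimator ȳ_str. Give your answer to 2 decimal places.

101.73

Var(ȳ_str) = Σₕ Wₕ²(1 − fₕ)sₕ²/nₕ with Wₕ = Nₕ/N, N = 28883.
County 4: Wₕ = 0.47055361; term = 0.47055361²·(1 − 0.23883452)·73900000/3246 = 3837.0126.
County 1: Wₕ = 0.00931344; term = 0.00931344²·(1 − 0.14126394)·118300000/38 = 231.88935.
County 2: Wₕ = 0.11875498; term = 0.11875498²·(1 − 0.11516035)·86900000/395 = 2745.3069.
County 3: Wₕ = 0.40137797; term = 0.40137797²·(1 − 0.20288105)·64750000/2352 = 3535.352.
Sum = 10349.561.
SE = √(10349.561) = 101.73.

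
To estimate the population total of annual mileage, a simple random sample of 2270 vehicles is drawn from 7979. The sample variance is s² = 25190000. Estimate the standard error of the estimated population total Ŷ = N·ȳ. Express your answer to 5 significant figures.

Var(Ŷ) = N²·Var(ȳ) = N²·(1 − n/N)·s²/n.
f = 2270/7979 = 0.28449680; Var(ȳ) = 0.71550320·25190000/2270 = 7939.8791.
Var(Ŷ) = 7979² · 7939.8791 = 5.0548796 × 10^11.
SE(Ŷ) = √(5.0548796 × 10^11) = 710980.

710980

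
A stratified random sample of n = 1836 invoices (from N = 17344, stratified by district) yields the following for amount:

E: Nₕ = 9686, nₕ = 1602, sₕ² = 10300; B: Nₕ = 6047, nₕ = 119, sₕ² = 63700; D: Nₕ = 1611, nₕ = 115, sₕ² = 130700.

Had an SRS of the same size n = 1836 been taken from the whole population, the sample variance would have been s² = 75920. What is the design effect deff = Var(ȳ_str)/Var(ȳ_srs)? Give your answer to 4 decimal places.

Var(ȳ_str) = Σ Wₕ²(1−fₕ)sₕ²/nₕ with Wₕ = Nₕ/17344:
  E: (9686/17344)²·(1−1602/9686)·10300/1602 = 1.6735818
  B: (6047/17344)²·(1−119/6047)·63700/119 = 63.788458
  D: (1611/17344)²·(1−115/1611)·130700/115 = 9.1055535
  → Var(ȳ_str) = 74.567593.
Var(ȳ_srs) = (1 − 1836/17344)·75920/1836 = 36.973456.
deff = 74.567593 / 36.973456 = 2.0168.

2.0168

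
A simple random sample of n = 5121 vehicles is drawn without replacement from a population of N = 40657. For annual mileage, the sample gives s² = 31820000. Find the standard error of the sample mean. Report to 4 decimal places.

73.6952

Under SRS without replacement, Var(ȳ) = (1 − f)·s²/n with f = n/N = 5121/40657 = 0.12595617.
Var(ȳ) = (1 − 0.12595617)·31820000/5121 = 0.87404383·6213.6302 = 5430.9851.
SE(ȳ) = √(5430.9851) = 73.6952.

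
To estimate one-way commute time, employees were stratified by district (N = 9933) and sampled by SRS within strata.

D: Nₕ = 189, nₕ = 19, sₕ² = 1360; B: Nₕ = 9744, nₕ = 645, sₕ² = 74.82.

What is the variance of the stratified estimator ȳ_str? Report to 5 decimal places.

0.12755

Var(ȳ_str) = Σₕ Wₕ²(1 − fₕ)sₕ²/nₕ with Wₕ = Nₕ/N, N = 9933.
D: Wₕ = 0.01902748; term = 0.01902748²·(1 − 0.10052910)·1360/19 = 0.023309618.
B: Wₕ = 0.98097252; term = 0.98097252²·(1 − 0.06619458)·74.82/645 = 0.10423848.
Sum = 0.1275481.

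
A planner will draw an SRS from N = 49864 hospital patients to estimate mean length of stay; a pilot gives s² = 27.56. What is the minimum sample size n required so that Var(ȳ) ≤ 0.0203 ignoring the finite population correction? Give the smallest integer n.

Without fpc, n₀ = s²/D = 27.56/0.0203 = 1357.6355.
Rounding up, n = 1358.

1358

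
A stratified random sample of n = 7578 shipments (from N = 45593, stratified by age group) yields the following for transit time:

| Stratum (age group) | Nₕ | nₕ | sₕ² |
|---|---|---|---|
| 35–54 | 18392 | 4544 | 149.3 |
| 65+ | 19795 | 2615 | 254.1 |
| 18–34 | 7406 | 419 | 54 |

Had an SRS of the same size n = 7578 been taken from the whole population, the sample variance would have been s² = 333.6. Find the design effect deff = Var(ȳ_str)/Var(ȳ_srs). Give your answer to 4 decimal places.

Var(ȳ_str) = Σ Wₕ²(1−fₕ)sₕ²/nₕ with Wₕ = Nₕ/45593:
  35–54: (18392/45593)²·(1−4544/18392)·149.3/4544 = 0.0040256977
  65+: (19795/45593)²·(1−2615/19795)·254.1/2615 = 0.015897005
  18–34: (7406/45593)²·(1−419/7406)·54/419 = 0.0032081735
  → Var(ȳ_str) = 0.023130876.
Var(ȳ_srs) = (1 − 7578/45593)·333.6/7578 = 0.036705257.
deff = 0.023130876 / 0.036705257 = 0.6302.

0.6302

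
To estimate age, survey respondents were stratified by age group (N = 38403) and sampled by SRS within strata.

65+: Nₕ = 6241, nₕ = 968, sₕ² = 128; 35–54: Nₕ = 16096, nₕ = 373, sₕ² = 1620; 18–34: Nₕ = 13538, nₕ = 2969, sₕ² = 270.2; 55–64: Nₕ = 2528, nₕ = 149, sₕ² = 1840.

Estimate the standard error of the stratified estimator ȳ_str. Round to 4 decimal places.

0.8986

Var(ȳ_str) = Σₕ Wₕ²(1 − fₕ)sₕ²/nₕ with Wₕ = Nₕ/N, N = 38403.
65+: Wₕ = 0.16251335; term = 0.16251335²·(1 − 0.15510335)·128/968 = 0.0029506402.
35–54: Wₕ = 0.41913392; term = 0.41913392²·(1 − 0.02317346)·1620/373 = 0.7452968.
18–34: Wₕ = 0.35252454; term = 0.35252454²·(1 − 0.21930861)·270.2/2969 = 0.0088294418.
55–64: Wₕ = 0.06582819; term = 0.06582819²·(1 − 0.05893987)·1840/149 = 0.050358497.
Sum = 0.80743538.
SE = √(0.80743538) = 0.8986.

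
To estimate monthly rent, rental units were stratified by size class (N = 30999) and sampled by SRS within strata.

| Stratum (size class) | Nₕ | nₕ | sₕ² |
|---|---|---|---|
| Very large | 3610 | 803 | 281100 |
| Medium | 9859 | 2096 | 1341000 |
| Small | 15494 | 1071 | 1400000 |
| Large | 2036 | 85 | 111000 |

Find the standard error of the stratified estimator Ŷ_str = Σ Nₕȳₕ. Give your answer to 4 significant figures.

Var(Ŷ_str) = Σₕ Nₕ²(1 − fₕ)sₕ²/nₕ.
Very large: 3610²·(1 − 803/3610)·281100/803 = 3.5472755 × 10^9.
Medium: 9859²·(1 − 2096/9859)·1341000/2096 = 4.89666 × 10^10.
Small: 15494²·(1 − 1071/15494)·1400000/1071 = 2.921176 × 10^11.
Large: 2036²·(1 − 85/2036)·111000/85 = 5.1872729 × 10^9.
Sum = 3.4981875 × 10^11.
SE = √(3.4981875 × 10^11) = 591500.

591500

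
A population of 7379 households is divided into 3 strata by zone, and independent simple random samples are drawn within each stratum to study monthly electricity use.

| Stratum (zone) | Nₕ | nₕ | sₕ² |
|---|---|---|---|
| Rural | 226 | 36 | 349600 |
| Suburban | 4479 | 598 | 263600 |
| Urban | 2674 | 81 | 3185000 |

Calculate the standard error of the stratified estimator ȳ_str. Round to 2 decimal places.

71.80

Var(ȳ_str) = Σₕ Wₕ²(1 − fₕ)sₕ²/nₕ with Wₕ = Nₕ/N, N = 7379.
Rural: Wₕ = 0.03062746; term = 0.03062746²·(1 − 0.15929204)·349600/36 = 7.6583629.
Suburban: Wₕ = 0.60699282; term = 0.60699282²·(1 − 0.13351194)·263600/598 = 140.72586.
Urban: Wₕ = 0.36237973; term = 0.36237973²·(1 − 0.03029170)·3185000/81 = 5007.1813.
Sum = 5155.5655.
SE = √(5155.5655) = 71.80.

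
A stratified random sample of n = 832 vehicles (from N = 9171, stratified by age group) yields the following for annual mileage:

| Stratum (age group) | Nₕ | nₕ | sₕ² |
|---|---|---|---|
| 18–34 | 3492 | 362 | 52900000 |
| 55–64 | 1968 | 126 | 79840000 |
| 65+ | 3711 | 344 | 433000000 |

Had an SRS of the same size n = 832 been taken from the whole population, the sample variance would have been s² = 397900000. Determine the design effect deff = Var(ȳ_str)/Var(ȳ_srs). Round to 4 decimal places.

0.5365

Var(ȳ_str) = Σ Wₕ²(1−fₕ)sₕ²/nₕ with Wₕ = Nₕ/9171:
  18–34: (3492/9171)²·(1−362/3492)·52900000/362 = 18990.32
  55–64: (1968/9171)²·(1−126/1968)·79840000/126 = 27310.605
  65+: (3711/9171)²·(1−344/3711)·433000000/344 = 186995.06
  → Var(ȳ_str) = 233295.99.
Var(ȳ_srs) = (1 − 832/9171)·397900000/832 = 434858.43.
deff = 233295.99 / 434858.43 = 0.5365.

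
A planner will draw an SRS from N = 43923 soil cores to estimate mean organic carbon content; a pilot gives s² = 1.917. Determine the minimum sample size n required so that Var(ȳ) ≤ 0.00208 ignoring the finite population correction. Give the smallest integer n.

922

Without fpc, n₀ = s²/D = 1.917/0.00208 = 921.6346.
Rounding up, n = 922.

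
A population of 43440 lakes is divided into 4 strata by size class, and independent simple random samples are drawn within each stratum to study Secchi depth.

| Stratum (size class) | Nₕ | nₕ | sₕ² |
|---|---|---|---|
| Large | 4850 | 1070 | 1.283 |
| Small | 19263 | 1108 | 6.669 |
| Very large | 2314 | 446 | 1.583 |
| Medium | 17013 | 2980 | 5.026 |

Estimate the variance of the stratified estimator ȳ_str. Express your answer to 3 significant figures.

0.00135

Var(ȳ_str) = Σₕ Wₕ²(1 − fₕ)sₕ²/nₕ with Wₕ = Nₕ/N, N = 43440.
Large: Wₕ = 0.11164825; term = 0.11164825²·(1 − 0.22061856)·1.283/1070 = 1.1649218 × 10^-5.
Small: Wₕ = 0.44343923; term = 0.44343923²·(1 − 0.05751960)·6.669/1108 = 0.0011154793.
Very large: Wₕ = 0.05326888; term = 0.05326888²·(1 − 0.19273984)·1.583/446 = 8.1303015 × 10^-6.
Medium: Wₕ = 0.39164365; term = 0.39164365²·(1 − 0.17516017)·5.026/2980 = 2.1338211 × 10^-4.
Sum = 0.0013486409.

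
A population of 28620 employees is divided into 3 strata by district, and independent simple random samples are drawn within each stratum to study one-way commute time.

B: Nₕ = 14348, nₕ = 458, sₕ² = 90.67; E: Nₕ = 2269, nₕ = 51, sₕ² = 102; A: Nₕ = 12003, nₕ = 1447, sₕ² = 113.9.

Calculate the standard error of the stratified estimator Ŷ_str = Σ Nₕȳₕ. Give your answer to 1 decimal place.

7713.2

Var(Ŷ_str) = Σₕ Nₕ²(1 − fₕ)sₕ²/nₕ.
B: 14348²·(1 − 458/14348)·90.67/458 = 3.9454065 × 10^7.
E: 2269²·(1 − 51/2269)·102/51 = 1.0065284 × 10^7.
A: 12003²·(1 − 1447/12003)·113.9/1447 = 9.9734263 × 10^6.
Sum = 5.9492775 × 10^7.
SE = √(5.9492775 × 10^7) = 7713.2.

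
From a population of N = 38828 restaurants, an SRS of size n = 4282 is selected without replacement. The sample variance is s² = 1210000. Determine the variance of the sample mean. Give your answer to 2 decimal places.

Under SRS without replacement, Var(ȳ) = (1 − f)·s²/n with f = n/N = 4282/38828 = 0.11028124.
Var(ȳ) = (1 − 0.11028124)·1210000/4282 = 0.88971876·282.57823 = 251.41516.

251.42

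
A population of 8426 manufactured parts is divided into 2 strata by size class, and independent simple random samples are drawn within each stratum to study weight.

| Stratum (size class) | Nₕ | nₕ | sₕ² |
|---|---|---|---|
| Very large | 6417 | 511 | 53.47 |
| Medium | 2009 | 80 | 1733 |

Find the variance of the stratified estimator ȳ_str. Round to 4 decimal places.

1.2383

Var(ȳ_str) = Σₕ Wₕ²(1 − fₕ)sₕ²/nₕ with Wₕ = Nₕ/N, N = 8426.
Very large: Wₕ = 0.76157133; term = 0.76157133²·(1 − 0.07963223)·53.47/511 = 0.05585626.
Medium: Wₕ = 0.23842867; term = 0.23842867²·(1 − 0.03982081)·1733/80 = 1.1824365.
Sum = 1.2382928.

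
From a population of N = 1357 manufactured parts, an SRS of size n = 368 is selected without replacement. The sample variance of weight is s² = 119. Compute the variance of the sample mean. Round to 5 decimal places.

Under SRS without replacement, Var(ȳ) = (1 − f)·s²/n with f = n/N = 368/1357 = 0.27118644.
Var(ȳ) = (1 − 0.27118644)·119/368 = 0.72881356·0.32336957 = 0.23567612.

0.23568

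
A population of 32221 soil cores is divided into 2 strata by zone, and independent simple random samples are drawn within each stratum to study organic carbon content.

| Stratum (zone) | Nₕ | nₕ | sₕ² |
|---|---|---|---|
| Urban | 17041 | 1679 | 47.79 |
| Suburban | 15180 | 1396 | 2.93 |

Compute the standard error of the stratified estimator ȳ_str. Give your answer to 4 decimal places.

Var(ȳ_str) = Σₕ Wₕ²(1 − fₕ)sₕ²/nₕ with Wₕ = Nₕ/N, N = 32221.
Urban: Wₕ = 0.52887868; term = 0.52887868²·(1 − 0.09852708)·47.79/1679 = 0.0071771354.
Suburban: Wₕ = 0.47112132; term = 0.47112132²·(1 − 0.09196311)·2.93/1396 = 4.2301056 × 10^-4.
Sum = 0.007600146.
SE = √(0.007600146) = 0.0872.

0.0872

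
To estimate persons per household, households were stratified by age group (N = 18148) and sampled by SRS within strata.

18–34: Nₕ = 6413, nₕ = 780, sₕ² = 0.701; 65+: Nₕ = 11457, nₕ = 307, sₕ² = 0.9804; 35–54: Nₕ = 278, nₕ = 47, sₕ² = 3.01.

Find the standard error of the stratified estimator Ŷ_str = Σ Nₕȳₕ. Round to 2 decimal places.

666.73

Var(Ŷ_str) = Σₕ Nₕ²(1 − fₕ)sₕ²/nₕ.
18–34: 6413²·(1 − 780/6413)·0.701/780 = 32465.673.
65+: 11457²·(1 − 307/11457)·0.9804/307 = 407953.54.
35–54: 278²·(1 − 47/278)·3.01/47 = 4112.6847.
Sum = 444531.9.
SE = √(444531.9) = 666.73.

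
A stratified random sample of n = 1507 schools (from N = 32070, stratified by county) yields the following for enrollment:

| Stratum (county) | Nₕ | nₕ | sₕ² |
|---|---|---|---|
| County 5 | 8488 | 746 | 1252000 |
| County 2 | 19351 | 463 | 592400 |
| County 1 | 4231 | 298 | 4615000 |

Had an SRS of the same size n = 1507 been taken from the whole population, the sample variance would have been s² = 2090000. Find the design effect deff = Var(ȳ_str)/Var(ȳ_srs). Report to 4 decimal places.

0.6147

Var(ȳ_str) = Σ Wₕ²(1−fₕ)sₕ²/nₕ with Wₕ = Nₕ/32070:
  County 5: (8488/32070)²·(1−746/8488)·1252000/746 = 107.23242
  County 2: (19351/32070)²·(1−463/19351)·592400/463 = 454.7006
  County 1: (4231/32070)²·(1−298/4231)·4615000/298 = 250.56736
  → Var(ȳ_str) = 812.50038.
Var(ȳ_srs) = (1 − 1507/32070)·2090000/1507 = 1321.6914.
deff = 812.50038 / 1321.6914 = 0.6147.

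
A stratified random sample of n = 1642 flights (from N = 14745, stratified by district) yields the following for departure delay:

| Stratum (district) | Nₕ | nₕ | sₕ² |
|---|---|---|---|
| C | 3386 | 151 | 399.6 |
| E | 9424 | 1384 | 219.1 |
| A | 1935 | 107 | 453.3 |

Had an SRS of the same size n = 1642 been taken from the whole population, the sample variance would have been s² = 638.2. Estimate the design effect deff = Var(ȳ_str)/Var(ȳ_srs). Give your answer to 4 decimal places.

0.7453

Var(ȳ_str) = Σ Wₕ²(1−fₕ)sₕ²/nₕ with Wₕ = Nₕ/14745:
  C: (3386/14745)²·(1−151/3386)·399.6/151 = 0.13332765
  E: (9424/14745)²·(1−1384/9424)·219.1/1384 = 0.055170645
  A: (1935/14745)²·(1−107/1935)·453.3/107 = 0.068923853
  → Var(ȳ_str) = 0.25742215.
Var(ȳ_srs) = (1 − 1642/14745)·638.2/1642 = 0.34538988.
deff = 0.25742215 / 0.34538988 = 0.7453.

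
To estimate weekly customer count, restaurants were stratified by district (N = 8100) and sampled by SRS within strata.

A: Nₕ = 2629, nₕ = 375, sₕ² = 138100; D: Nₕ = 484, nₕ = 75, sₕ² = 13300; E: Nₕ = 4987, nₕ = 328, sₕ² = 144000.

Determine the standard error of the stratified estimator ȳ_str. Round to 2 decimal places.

Var(ȳ_str) = Σₕ Wₕ²(1 − fₕ)sₕ²/nₕ with Wₕ = Nₕ/N, N = 8100.
A: Wₕ = 0.32456790; term = 0.32456790²·(1 − 0.14263979)·138100/375 = 33.26112.
D: Wₕ = 0.05975309; term = 0.05975309²·(1 − 0.15495868)·13300/75 = 0.5350434.
E: Wₕ = 0.61567901; term = 0.61567901²·(1 − 0.06577100)·144000/328 = 155.47146.
Sum = 189.26762.
SE = √(189.26762) = 13.76.

13.76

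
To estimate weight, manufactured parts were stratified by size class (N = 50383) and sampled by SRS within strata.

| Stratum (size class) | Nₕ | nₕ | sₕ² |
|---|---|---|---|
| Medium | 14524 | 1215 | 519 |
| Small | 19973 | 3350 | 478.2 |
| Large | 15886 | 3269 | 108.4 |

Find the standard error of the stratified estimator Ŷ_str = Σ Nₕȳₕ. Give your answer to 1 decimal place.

Var(Ŷ_str) = Σₕ Nₕ²(1 − fₕ)sₕ²/nₕ.
Medium: 14524²·(1 − 1215/14524)·519/1215 = 8.2570088 × 10^7.
Small: 19973²·(1 − 3350/19973)·478.2/3350 = 4.7393357 × 10^7.
Large: 15886²·(1 − 3269/15886)·108.4/3269 = 6.6463778 × 10^6.
Sum = 1.3660982 × 10^8.
SE = √(1.3660982 × 10^8) = 11688.0.

11688.0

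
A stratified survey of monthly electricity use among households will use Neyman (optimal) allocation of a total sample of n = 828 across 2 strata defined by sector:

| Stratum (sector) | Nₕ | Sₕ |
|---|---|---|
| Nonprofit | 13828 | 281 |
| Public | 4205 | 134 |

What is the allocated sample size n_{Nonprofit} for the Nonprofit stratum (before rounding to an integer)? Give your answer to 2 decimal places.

723.14

Neyman allocation: nₕ = n·NₕSₕ / Σⱼ NⱼSⱼ.
Σ NⱼSⱼ = 13828·281 + 4205·134 = 4.449138 × 10^6.
n_{Nonprofit} = 828·13828·281 / (4.449138 × 10^6) = 723.14.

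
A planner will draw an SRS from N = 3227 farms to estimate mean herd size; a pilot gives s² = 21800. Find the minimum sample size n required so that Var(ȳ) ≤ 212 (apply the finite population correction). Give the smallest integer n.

Without fpc, n₀ = s²/D = 21800/212 = 102.8302.
With fpc, (1 − n/N)·s²/n ≤ D requires n ≥ n₀/(1 + n₀/N) = 102.8302/(1 + 102.8302/3227) = 99.6546.
Rounding up, n = 100.

100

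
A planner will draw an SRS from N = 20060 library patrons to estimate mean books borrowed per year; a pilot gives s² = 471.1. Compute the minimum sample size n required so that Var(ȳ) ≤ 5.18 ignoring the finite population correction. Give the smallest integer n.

91

Without fpc, n₀ = s²/D = 471.1/5.18 = 90.9459.
Rounding up, n = 91.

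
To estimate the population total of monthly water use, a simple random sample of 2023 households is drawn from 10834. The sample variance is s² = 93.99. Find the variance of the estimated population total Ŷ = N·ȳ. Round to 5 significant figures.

4.4351 × 10^6

Var(Ŷ) = N²·Var(ȳ) = N²·(1 − n/N)·s²/n.
f = 2023/10834 = 0.18672697; Var(ȳ) = 0.81327303·93.99/2023 = 0.037785236.
Var(Ŷ) = 10834² · 0.037785236 = 4.4350631 × 10^6.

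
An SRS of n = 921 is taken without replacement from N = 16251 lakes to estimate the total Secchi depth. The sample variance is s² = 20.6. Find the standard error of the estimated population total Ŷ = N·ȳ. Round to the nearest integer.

Var(Ŷ) = N²·Var(ȳ) = N²·(1 − n/N)·s²/n.
f = 921/16251 = 0.05667344; Var(ȳ) = 0.94332656·20.6/921 = 0.021099378.
Var(Ŷ) = 16251² · 0.021099378 = 5.5722403 × 10^6.
SE(Ŷ) = √(5.5722403 × 10^6) = 2361.

2361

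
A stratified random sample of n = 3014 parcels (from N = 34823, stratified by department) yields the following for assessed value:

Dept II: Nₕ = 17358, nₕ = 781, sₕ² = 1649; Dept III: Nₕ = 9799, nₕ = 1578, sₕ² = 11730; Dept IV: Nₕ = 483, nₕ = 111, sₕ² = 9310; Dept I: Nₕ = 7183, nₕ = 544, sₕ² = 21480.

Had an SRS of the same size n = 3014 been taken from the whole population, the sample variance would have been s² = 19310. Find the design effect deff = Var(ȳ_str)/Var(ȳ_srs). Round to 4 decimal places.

Var(ȳ_str) = Σ Wₕ²(1−fₕ)sₕ²/nₕ with Wₕ = Nₕ/34823:
  Dept II: (17358/34823)²·(1−781/17358)·1649/781 = 0.50100594
  Dept III: (9799/34823)²·(1−1578/9799)·11730/1578 = 0.49381588
  Dept IV: (483/34823)²·(1−111/483)·9310/111 = 0.012427518
  Dept I: (7183/34823)²·(1−544/7183)·21480/544 = 1.5527858
  → Var(ȳ_str) = 2.5600351.
Var(ȳ_srs) = (1 − 3014/34823)·19310/3014 = 5.8522498.
deff = 2.5600351 / 5.8522498 = 0.4374.

0.4374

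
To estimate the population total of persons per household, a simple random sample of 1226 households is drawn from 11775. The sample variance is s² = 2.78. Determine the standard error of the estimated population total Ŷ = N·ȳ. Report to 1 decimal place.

Var(Ŷ) = N²·Var(ȳ) = N²·(1 − n/N)·s²/n.
f = 1226/11775 = 0.10411890; Var(ȳ) = 0.89588110·2.78/1226 = 0.0020314433.
Var(Ŷ) = 11775² · 0.0020314433 = 281660.88.
SE(Ŷ) = √(281660.88) = 530.7.

530.7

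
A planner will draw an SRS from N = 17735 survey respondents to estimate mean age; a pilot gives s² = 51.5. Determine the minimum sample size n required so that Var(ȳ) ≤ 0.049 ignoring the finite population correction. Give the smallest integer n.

1052

Without fpc, n₀ = s²/D = 51.5/0.049 = 1051.0204.
Rounding up, n = 1052.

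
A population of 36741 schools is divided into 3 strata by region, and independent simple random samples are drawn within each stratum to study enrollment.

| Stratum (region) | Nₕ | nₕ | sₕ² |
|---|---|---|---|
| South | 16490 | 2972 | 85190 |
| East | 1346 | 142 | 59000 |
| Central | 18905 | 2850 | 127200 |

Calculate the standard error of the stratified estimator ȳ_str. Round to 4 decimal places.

Var(ȳ_str) = Σₕ Wₕ²(1 − fₕ)sₕ²/nₕ with Wₕ = Nₕ/N, N = 36741.
South: Wₕ = 0.44881740; term = 0.44881740²·(1 − 0.18023044)·85190/2972 = 4.7333756.
East: Wₕ = 0.03663482; term = 0.03663482²·(1 − 0.10549777)·59000/142 = 0.49880784.
Central: Wₕ = 0.51454778; term = 0.51454778²·(1 − 0.15075377)·127200/2850 = 10.035229.
Sum = 15.267412.
SE = √(15.267412) = 3.9074.

3.9074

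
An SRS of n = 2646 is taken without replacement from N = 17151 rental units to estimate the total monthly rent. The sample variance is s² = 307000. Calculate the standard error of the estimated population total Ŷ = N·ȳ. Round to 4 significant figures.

Var(Ŷ) = N²·Var(ȳ) = N²·(1 − n/N)·s²/n.
f = 2646/17151 = 0.15427672; Var(ȳ) = 0.84572328·307000/2646 = 98.124357.
Var(Ŷ) = 17151² · 98.124357 = 2.8863947 × 10^10.
SE(Ŷ) = √(2.8863947 × 10^10) = 169900.

169900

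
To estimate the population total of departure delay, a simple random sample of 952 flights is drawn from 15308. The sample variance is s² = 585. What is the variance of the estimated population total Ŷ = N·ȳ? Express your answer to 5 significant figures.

Var(Ŷ) = N²·Var(ȳ) = N²·(1 − n/N)·s²/n.
f = 952/15308 = 0.06218970; Var(ȳ) = 0.93781030·585/952 = 0.57628049.
Var(Ŷ) = 15308² · 0.57628049 = 1.3504261 × 10^8.

1.3504 × 10^8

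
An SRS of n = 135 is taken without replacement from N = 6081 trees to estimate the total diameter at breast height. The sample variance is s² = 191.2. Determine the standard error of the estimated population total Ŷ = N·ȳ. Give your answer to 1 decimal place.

7156.1

Var(Ŷ) = N²·Var(ȳ) = N²·(1 − n/N)·s²/n.
f = 135/6081 = 0.02220030; Var(ȳ) = 0.97779970·191.2/135 = 1.3848541.
Var(Ŷ) = 6081² · 1.3848541 = 5.1209912 × 10^7.
SE(Ŷ) = √(5.1209912 × 10^7) = 7156.1.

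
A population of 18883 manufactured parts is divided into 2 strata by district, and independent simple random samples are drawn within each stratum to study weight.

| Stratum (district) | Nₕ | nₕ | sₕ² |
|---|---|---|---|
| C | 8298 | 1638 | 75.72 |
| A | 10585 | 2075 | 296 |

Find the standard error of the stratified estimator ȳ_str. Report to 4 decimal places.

0.2079

Var(ȳ_str) = Σₕ Wₕ²(1 − fₕ)sₕ²/nₕ with Wₕ = Nₕ/N, N = 18883.
C: Wₕ = 0.43944289; term = 0.43944289²·(1 − 0.19739696)·75.72/1638 = 0.0071647721.
A: Wₕ = 0.56055711; term = 0.56055711²·(1 − 0.19603212)·296/2075 = 0.036037283.
Sum = 0.043202055.
SE = √(0.043202055) = 0.2079.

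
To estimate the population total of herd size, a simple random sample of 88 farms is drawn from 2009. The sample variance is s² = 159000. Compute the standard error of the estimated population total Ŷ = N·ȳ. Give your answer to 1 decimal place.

83504.7

Var(Ŷ) = N²·Var(ȳ) = N²·(1 − n/N)·s²/n.
f = 88/2009 = 0.04380289; Var(ȳ) = 0.95619711·159000/88 = 1727.6743.
Var(Ŷ) = 2009² · 1727.6743 = 6.9730334 × 10^9.
SE(Ŷ) = √(6.9730334 × 10^9) = 83504.7.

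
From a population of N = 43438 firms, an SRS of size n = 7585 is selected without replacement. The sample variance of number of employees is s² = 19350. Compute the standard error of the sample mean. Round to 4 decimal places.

Under SRS without replacement, Var(ȳ) = (1 − f)·s²/n with f = n/N = 7585/43438 = 0.17461670.
Var(ȳ) = (1 − 0.17461670)·19350/7585 = 0.82538330·2.5510877 = 2.1056252.
SE(ȳ) = √(2.1056252) = 1.4511.

1.4511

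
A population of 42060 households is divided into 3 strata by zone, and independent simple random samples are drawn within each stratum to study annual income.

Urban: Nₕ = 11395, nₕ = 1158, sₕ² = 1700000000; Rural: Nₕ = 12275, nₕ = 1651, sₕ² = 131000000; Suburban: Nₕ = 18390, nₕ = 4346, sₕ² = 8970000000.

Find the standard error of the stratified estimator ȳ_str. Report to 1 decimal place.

Var(ȳ_str) = Σₕ Wₕ²(1 − fₕ)sₕ²/nₕ with Wₕ = Nₕ/N, N = 42060.
Urban: Wₕ = 0.27092249; term = 0.27092249²·(1 − 0.10162352)·1700000000/1158 = 96803.009.
Rural: Wₕ = 0.29184498; term = 0.29184498²·(1 − 0.13450102)·131000000/1651 = 5849.1835.
Suburban: Wₕ = 0.43723252; term = 0.43723252²·(1 − 0.23632409)·8970000000/4346 = 301326.09.
Sum = 403978.28.
SE = √(403978.28) = 635.6.

635.6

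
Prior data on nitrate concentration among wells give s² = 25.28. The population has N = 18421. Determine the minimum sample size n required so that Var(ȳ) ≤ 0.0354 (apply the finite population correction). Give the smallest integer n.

Without fpc, n₀ = s²/D = 25.28/0.0354 = 714.1243.
With fpc, (1 − n/N)·s²/n ≤ D requires n ≥ n₀/(1 + n₀/N) = 714.1243/(1 + 714.1243/18421) = 687.4731.
Rounding up, n = 688.

688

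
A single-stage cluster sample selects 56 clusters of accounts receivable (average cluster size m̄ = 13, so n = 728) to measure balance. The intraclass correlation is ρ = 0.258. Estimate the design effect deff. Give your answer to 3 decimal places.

deff = 1 + (13 − 1)·0.258 = 1 + 3.096 = 4.096.

4.096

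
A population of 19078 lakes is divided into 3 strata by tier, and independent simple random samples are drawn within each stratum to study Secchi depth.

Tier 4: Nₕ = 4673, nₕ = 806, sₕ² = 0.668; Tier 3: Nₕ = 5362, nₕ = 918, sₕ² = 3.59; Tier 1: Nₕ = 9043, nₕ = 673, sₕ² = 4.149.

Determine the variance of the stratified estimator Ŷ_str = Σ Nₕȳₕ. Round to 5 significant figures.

Var(Ŷ_str) = Σₕ Nₕ²(1 − fₕ)sₕ²/nₕ.
Tier 4: 4673²·(1 − 806/4673)·0.668/806 = 14976.536.
Tier 3: 5362²·(1 − 918/5362)·3.59/918 = 93186.42.
Tier 1: 9043²·(1 − 673/9043)·4.149/673 = 466623.23.
Sum = 574786.19.

574790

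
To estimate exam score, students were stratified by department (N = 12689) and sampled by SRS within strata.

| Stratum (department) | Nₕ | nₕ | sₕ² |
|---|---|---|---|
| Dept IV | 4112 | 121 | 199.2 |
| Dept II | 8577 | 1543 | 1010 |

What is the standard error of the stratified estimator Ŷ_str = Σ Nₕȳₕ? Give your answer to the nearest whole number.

Var(Ŷ_str) = Σₕ Nₕ²(1 − fₕ)sₕ²/nₕ.
Dept IV: 4112²·(1 − 121/4112)·199.2/121 = 2.7017104 × 10^7.
Dept II: 8577²·(1 − 1543/8577)·1010/1543 = 3.9490554 × 10^7.
Sum = 6.6507658 × 10^7.
SE = √(6.6507658 × 10^7) = 8155.

8155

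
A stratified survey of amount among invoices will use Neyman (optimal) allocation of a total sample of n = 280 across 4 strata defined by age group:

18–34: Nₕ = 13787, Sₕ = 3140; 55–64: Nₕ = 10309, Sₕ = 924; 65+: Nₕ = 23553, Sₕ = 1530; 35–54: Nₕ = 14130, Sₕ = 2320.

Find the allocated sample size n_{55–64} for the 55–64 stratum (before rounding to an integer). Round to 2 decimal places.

21.93

Neyman allocation: nₕ = n·NₕSₕ / Σⱼ NⱼSⱼ.
Σ NⱼSⱼ = 13787·3140 + 10309·924 + 23553·1530 + 14130·2320 = 1.2163439 × 10^8.
n_{55–64} = 280·10309·924 / (1.2163439 × 10^8) = 21.93.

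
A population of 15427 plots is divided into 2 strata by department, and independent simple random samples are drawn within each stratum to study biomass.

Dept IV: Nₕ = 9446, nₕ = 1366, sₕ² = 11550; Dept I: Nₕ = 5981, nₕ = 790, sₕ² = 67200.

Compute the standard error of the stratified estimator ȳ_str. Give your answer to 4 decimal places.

Var(ȳ_str) = Σₕ Wₕ²(1 − fₕ)sₕ²/nₕ with Wₕ = Nₕ/N, N = 15427.
Dept IV: Wₕ = 0.61230310; term = 0.61230310²·(1 − 0.14461148)·11550/1366 = 2.7116125.
Dept I: Wₕ = 0.38769690; term = 0.38769690²·(1 − 0.13208494)·67200/790 = 11.096961.
Sum = 13.808574.
SE = √(13.808574) = 3.7160.

3.7160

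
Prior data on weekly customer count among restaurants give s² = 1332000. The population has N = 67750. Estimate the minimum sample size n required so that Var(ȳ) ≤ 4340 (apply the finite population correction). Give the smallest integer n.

Without fpc, n₀ = s²/D = 1332000/4340 = 306.9124.
With fpc, (1 − n/N)·s²/n ≤ D requires n ≥ n₀/(1 + n₀/N) = 306.9124/(1 + 306.9124/67750) = 305.5283.
Rounding up, n = 306.

306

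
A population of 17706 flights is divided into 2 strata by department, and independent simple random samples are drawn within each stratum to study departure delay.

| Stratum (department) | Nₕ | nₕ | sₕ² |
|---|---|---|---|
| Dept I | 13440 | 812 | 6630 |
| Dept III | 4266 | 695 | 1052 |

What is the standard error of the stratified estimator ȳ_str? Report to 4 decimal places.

Var(ȳ_str) = Σₕ Wₕ²(1 − fₕ)sₕ²/nₕ with Wₕ = Nₕ/N, N = 17706.
Dept I: Wₕ = 0.75906472; term = 0.75906472²·(1 − 0.06041667)·6630/812 = 4.4202865.
Dept III: Wₕ = 0.24093528; term = 0.24093528²·(1 − 0.16291608)·1052/695 = 0.073553055.
Sum = 4.4938396.
SE = √(4.4938396) = 2.1199.

2.1199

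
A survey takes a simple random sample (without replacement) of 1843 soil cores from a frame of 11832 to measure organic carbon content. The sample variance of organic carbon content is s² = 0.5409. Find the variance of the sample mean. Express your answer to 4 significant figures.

2.478 × 10^-4

Under SRS without replacement, Var(ȳ) = (1 − f)·s²/n with f = n/N = 1843/11832 = 0.15576403.
Var(ȳ) = (1 − 0.15576403)·0.5409/1843 = 0.84423597·2.9348888 × 10^-4 = 2.4777387 × 10^-4.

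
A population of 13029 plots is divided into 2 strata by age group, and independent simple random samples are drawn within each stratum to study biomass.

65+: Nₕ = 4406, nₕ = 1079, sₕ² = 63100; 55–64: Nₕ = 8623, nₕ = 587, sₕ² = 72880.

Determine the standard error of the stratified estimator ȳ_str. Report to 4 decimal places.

Var(ȳ_str) = Σₕ Wₕ²(1 − fₕ)sₕ²/nₕ with Wₕ = Nₕ/N, N = 13029.
65+: Wₕ = 0.33816870; term = 0.33816870²·(1 − 0.24489333)·63100/1079 = 5.049903.
55–64: Wₕ = 0.66183130; term = 0.66183130²·(1 − 0.06807376)·72880/587 = 50.681144.
Sum = 55.731047.
SE = √(55.731047) = 7.4653.

7.4653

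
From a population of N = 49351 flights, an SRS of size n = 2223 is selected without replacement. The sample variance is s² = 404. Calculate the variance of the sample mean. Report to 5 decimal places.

Under SRS without replacement, Var(ȳ) = (1 − f)·s²/n with f = n/N = 2223/49351 = 0.04504468.
Var(ȳ) = (1 − 0.04504468)·404/2223 = 0.95495532·0.18173639 = 0.17355013.

0.17355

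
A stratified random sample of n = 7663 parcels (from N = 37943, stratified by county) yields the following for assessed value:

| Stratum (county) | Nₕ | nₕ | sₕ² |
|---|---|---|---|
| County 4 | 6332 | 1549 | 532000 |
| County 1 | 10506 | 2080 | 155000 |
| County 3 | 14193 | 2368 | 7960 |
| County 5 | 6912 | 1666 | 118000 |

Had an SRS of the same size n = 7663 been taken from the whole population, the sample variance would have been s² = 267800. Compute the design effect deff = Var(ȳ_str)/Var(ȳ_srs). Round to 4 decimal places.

Var(ȳ_str) = Σ Wₕ²(1−fₕ)sₕ²/nₕ with Wₕ = Nₕ/37943:
  County 4: (6332/37943)²·(1−1549/6332)·532000/1549 = 7.2250053
  County 1: (10506/37943)²·(1−2080/10506)·155000/2080 = 4.5820928
  County 3: (14193/37943)²·(1−2368/14193)·7960/2368 = 0.39187124
  County 5: (6912/37943)²·(1−1666/6912)·118000/1666 = 1.7839213
  → Var(ȳ_str) = 13.982891.
Var(ȳ_srs) = (1 − 7663/37943)·267800/7663 = 27.889193.
deff = 13.982891 / 27.889193 = 0.5014.

0.5014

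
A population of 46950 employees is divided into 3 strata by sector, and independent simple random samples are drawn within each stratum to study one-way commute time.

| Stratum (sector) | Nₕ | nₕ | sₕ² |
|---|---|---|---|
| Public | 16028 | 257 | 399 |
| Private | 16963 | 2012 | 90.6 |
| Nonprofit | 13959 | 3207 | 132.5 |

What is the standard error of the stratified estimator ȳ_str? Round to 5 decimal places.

0.43131

Var(ȳ_str) = Σₕ Wₕ²(1 − fₕ)sₕ²/nₕ with Wₕ = Nₕ/N, N = 46950.
Public: Wₕ = 0.34138445; term = 0.34138445²·(1 − 0.01603444)·399/257 = 0.17803572.
Private: Wₕ = 0.36129925; term = 0.36129925²·(1 − 0.11861109)·90.6/2012 = 0.0051808609.
Nonprofit: Wₕ = 0.29731629; term = 0.29731629²·(1 − 0.22974425)·132.5/3207 = 0.0028131267.
Sum = 0.18602971.
SE = √(0.18602971) = 0.43131.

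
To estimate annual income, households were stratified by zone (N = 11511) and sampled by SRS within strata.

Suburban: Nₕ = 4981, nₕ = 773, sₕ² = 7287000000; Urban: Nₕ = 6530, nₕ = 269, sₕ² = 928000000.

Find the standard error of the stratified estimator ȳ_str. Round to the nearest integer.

1599

Var(ȳ_str) = Σₕ Wₕ²(1 − fₕ)sₕ²/nₕ with Wₕ = Nₕ/N, N = 11511.
Suburban: Wₕ = 0.43271653; term = 0.43271653²·(1 − 0.15518972)·7287000000/773 = 1.4911984 × 10^6.
Urban: Wₕ = 0.56728347; term = 0.56728347²·(1 − 0.04119449)·928000000/269 = 1.064453 × 10^6.
Sum = 2.5556514 × 10^6.
SE = √(2.5556514 × 10^6) = 1599.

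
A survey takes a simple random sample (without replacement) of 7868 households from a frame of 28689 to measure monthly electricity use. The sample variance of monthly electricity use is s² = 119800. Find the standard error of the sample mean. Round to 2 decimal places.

3.32

Under SRS without replacement, Var(ȳ) = (1 − f)·s²/n with f = n/N = 7868/28689 = 0.27425146.
Var(ȳ) = (1 − 0.27425146)·119800/7868 = 0.72574854·15.226233 = 11.050416.
SE(ȳ) = √(11.050416) = 3.32.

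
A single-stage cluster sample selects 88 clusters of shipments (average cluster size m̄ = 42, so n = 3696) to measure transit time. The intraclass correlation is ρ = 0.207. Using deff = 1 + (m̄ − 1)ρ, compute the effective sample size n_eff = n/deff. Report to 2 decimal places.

389.59

deff = 1 + (42 − 1)·0.207 = 1 + 8.487 = 9.487.
n_eff = 3696 / 9.487 = 389.59.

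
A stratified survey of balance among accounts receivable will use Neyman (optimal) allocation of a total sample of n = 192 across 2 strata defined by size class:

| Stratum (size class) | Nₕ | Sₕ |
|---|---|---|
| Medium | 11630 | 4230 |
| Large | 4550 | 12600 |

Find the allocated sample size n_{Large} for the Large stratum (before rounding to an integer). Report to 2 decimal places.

103.33

Neyman allocation: nₕ = n·NₕSₕ / Σⱼ NⱼSⱼ.
Σ NⱼSⱼ = 11630·4230 + 4550·12600 = 1.065249 × 10^8.
n_{Large} = 192·4550·12600 / (1.065249 × 10^8) = 103.33.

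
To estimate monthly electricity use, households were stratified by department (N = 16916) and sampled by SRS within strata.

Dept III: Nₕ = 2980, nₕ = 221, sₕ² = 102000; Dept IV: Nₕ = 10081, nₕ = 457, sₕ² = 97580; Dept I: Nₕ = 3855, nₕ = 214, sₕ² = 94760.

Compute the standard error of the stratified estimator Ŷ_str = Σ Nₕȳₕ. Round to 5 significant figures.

Var(Ŷ_str) = Σₕ Nₕ²(1 − fₕ)sₕ²/nₕ.
Dept III: 2980²·(1 − 221/2980)·102000/221 = 3.7946862 × 10^9.
Dept IV: 10081²·(1 − 457/10081)·97580/457 = 2.0715902 × 10^10.
Dept I: 3855²·(1 − 214/3855)·94760/214 = 6.2152176 × 10^9.
Sum = 3.0725806 × 10^10.
SE = √(3.0725806 × 10^10) = 175290.

175290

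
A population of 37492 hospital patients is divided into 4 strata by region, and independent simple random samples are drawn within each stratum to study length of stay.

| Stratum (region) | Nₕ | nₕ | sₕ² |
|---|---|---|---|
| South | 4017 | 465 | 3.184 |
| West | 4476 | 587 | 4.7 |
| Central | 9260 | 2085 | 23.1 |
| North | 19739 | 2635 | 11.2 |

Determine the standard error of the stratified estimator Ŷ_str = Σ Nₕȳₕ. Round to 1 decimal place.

Var(Ŷ_str) = Σₕ Nₕ²(1 − fₕ)sₕ²/nₕ.
South: 4017²·(1 − 465/4017)·3.184/465 = 97700.075.
West: 4476²·(1 − 587/4476)·4.7/587 = 139375.93.
Central: 9260²·(1 − 2085/9260)·23.1/2085 = 736103.38.
North: 19739²·(1 − 2635/19739)·11.2/2635 = 1.4350275 × 10^6.
Sum = 2.4082069 × 10^6.
SE = √(2.4082069 × 10^6) = 1551.8.

1551.8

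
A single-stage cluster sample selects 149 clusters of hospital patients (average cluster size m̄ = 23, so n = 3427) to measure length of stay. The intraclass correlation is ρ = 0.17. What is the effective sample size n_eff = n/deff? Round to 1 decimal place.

deff = 1 + (23 − 1)·0.17 = 1 + 3.74 = 4.74.
n_eff = 3427 / 4.74 = 723.0.

723.0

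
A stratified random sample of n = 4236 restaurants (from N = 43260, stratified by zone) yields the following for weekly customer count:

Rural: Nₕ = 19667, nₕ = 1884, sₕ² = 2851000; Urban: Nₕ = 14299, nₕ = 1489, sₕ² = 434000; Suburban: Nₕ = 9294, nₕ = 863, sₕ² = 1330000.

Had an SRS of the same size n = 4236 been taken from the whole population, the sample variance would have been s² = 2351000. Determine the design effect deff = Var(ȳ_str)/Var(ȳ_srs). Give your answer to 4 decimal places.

Var(ȳ_str) = Σ Wₕ²(1−fₕ)sₕ²/nₕ with Wₕ = Nₕ/43260:
  Rural: (19667/43260)²·(1−1884/19667)·2851000/1884 = 282.80458
  Urban: (14299/43260)²·(1−1489/14299)·434000/1489 = 28.528359
  Suburban: (9294/43260)²·(1−863/9294)·1330000/863 = 64.528203
  → Var(ȳ_str) = 375.86114.
Var(ȳ_srs) = (1 − 4236/43260)·2351000/4236 = 500.65891.
deff = 375.86114 / 500.65891 = 0.7507.

0.7507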